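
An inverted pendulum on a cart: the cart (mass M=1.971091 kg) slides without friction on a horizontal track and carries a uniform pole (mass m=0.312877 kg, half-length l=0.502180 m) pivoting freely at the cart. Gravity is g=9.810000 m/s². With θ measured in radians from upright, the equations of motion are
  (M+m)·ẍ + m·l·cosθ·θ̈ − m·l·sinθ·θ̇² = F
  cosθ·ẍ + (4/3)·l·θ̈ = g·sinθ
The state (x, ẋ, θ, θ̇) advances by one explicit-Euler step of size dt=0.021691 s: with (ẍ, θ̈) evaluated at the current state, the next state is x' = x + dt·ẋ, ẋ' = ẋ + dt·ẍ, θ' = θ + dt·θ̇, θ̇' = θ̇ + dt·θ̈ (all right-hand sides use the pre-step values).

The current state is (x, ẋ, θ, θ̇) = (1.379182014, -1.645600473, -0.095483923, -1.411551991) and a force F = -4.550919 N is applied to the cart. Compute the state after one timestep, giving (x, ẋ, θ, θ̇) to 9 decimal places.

(1.343487294, -1.691725350, -0.126101897, -1.373277273)

sinθ=-0.095338898, cosθ=0.995444873
temp = (F + m·l·θ̇²·sinθ)/(M+m) = (-4.550919 + -0.029846742)/2.283968 = -2.005617304
θ̈ = (g·sinθ − cosθ·temp)/(l·(4/3 − m·cos²θ/(M+m))) = 1.764543734
ẍ = temp − m·l·θ̈·cosθ/(M+m) = -2.126452285
Euler: x'=1.379182014+0.021691·-1.645600473=1.343487294, ẋ'=-1.645600473+0.021691·-2.126452285=-1.691725350
       θ'=-0.095483923+0.021691·-1.411551991=-0.126101897, θ̇'=-1.411551991+0.021691·1.764543734=-1.373277273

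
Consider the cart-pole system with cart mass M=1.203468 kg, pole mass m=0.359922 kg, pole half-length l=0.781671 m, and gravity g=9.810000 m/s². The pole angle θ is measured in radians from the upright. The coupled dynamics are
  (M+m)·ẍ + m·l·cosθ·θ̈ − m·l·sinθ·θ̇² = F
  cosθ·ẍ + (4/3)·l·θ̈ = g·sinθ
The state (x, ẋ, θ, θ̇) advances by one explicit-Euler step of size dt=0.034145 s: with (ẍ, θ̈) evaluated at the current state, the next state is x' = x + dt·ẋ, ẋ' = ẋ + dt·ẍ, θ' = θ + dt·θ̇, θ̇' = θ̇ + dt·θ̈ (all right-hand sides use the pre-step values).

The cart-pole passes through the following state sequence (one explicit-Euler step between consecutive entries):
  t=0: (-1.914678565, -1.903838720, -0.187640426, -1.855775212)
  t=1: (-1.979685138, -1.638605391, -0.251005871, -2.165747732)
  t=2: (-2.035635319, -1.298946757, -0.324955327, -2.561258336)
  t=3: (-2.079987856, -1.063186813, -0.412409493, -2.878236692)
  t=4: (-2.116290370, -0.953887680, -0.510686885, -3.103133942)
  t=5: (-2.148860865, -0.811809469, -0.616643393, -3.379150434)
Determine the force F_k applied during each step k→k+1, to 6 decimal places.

F_0 = 9.815711 N
F_1 = 12.722923 N
F_2 = 8.908849 N
F_3 = 4.240946 N
F_4 = 5.845390 N

step 0→1:
  ẍ = (ẋ'−ẋ)/dt = (-1.638605391−-1.903838720)/0.034145 = 7.767853
  θ̈ = (θ̇'−θ̇)/dt = (-2.165747732−-1.855775212)/0.034145 = -9.078123
  sinθ=-0.186541, cosθ=0.982447
  F = (M+m)·ẍ + m·l·cosθ·θ̈ − m·l·sinθ·θ̇² = 12.144183 + -2.509214 − -0.180742 = 9.815711
step 1→2:
  ẍ = (ẋ'−ẋ)/dt = (-1.298946757−-1.638605391)/0.034145 = 9.947536
  θ̈ = (θ̇'−θ̇)/dt = (-2.561258336−-2.165747732)/0.034145 = -11.583266
  sinθ=-0.248378, cosθ=0.968663
  F = (M+m)·ẍ + m·l·cosθ·θ̈ − m·l·sinθ·θ̇² = 15.551879 + -3.156721 − -0.327765 = 12.722923
step 2→3:
  ẍ = (ẋ'−ẋ)/dt = (-1.063186813−-1.298946757)/0.034145 = 6.904670
  θ̈ = (θ̇'−θ̇)/dt = (-2.878236692−-2.561258336)/0.034145 = -9.283302
  sinθ=-0.319266, cosθ=0.947665
  F = (M+m)·ẍ + m·l·cosθ·θ̈ − m·l·sinθ·θ̇² = 10.794691 + -2.475083 − -0.589240 = 8.908849
step 3→4:
  ẍ = (ẋ'−ẋ)/dt = (-0.953887680−-1.063186813)/0.034145 = 3.201029
  θ̈ = (θ̇'−θ̇)/dt = (-3.103133942−-2.878236692)/0.034145 = -6.586535
  sinθ=-0.400818, cosθ=0.916158
  F = (M+m)·ẍ + m·l·cosθ·θ̈ − m·l·sinθ·θ̇² = 5.004457 + -1.697695 − -0.934184 = 4.240946
step 4→5:
  ẍ = (ẋ'−ẋ)/dt = (-0.811809469−-0.953887680)/0.034145 = 4.161025
  θ̈ = (θ̇'−θ̇)/dt = (-3.379150434−-3.103133942)/0.034145 = -8.083658
  sinθ=-0.488777, cosθ=0.872409
  F = (M+m)·ẍ + m·l·cosθ·θ̈ − m·l·sinθ·θ̇² = 6.505305 + -1.984086 − -1.324170 = 5.845390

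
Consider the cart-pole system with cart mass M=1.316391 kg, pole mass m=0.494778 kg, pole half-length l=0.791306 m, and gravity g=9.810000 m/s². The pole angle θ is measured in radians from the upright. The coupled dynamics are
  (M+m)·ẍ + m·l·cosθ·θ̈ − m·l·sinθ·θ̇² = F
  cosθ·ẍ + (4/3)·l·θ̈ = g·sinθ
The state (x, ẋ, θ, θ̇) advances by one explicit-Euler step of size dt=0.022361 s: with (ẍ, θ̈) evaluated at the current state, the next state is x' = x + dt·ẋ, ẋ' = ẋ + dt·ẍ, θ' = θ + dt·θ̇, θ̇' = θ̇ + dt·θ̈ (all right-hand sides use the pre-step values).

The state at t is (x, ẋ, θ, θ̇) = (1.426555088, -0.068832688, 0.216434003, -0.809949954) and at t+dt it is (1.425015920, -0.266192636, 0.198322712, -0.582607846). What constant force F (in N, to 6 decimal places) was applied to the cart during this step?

ẍ = (ẋ'−ẋ)/dt = (-0.266192636−-0.068832688)/0.022361 = -8.826079
θ̈ = (θ̇'−θ̇)/dt = (-0.582607846−-0.809949954)/0.022361 = 10.166903
sinθ=0.214748, cosθ=0.976669
F = (M+m)·ẍ + m·l·cosθ·θ̈ − m·l·sinθ·θ̇² = -15.985520 + 3.887685 − 0.055157 = -12.152992

F = -12.152992 N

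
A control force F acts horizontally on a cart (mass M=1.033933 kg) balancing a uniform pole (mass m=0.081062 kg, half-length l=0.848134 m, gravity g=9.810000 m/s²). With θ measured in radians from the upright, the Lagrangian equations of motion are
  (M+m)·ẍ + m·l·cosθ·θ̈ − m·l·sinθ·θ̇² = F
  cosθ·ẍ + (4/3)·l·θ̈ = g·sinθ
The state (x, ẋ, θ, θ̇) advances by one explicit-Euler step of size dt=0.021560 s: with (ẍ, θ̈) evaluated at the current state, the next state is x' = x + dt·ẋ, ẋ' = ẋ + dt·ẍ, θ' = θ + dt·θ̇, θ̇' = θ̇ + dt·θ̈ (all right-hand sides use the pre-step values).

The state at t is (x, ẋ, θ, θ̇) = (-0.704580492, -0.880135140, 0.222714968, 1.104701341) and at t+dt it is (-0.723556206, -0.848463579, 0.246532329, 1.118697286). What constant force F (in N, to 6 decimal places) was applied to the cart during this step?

ẍ = (ẋ'−ẋ)/dt = (-0.848463579−-0.880135140)/0.021560 = 1.468996
θ̈ = (θ̇'−θ̇)/dt = (1.118697286−1.104701341)/0.021560 = 0.649163
sinθ=0.220878, cosθ=0.975301
F = (M+m)·ẍ + m·l·cosθ·θ̈ − m·l·sinθ·θ̇² = 1.637924 + 0.043529 − 0.018532 = 1.662920

F = 1.662920 N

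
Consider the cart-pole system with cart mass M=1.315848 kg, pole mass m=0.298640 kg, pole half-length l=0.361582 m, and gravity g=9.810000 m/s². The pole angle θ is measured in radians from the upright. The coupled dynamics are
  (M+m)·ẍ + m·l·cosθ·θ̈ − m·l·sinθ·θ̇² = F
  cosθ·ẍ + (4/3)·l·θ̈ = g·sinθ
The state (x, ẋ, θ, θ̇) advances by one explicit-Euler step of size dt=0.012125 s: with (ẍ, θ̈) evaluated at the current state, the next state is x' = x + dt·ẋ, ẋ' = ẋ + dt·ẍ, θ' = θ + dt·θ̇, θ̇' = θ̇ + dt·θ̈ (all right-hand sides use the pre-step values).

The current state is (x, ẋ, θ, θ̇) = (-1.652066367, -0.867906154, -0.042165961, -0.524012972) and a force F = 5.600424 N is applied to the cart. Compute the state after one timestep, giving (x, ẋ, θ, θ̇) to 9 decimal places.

sinθ=-0.042153467, cosθ=0.999111148
temp = (F + m·l·θ̇²·sinθ)/(M+m) = (5.600424 + -0.001249891)/1.614488 = 3.468080351
θ̈ = (g·sinθ − cosθ·temp)/(l·(4/3 − m·cos²θ/(M+m))) = -9.338086726
ẍ = temp − m·l·θ̈·cosθ/(M+m) = 4.092090518
Euler: x'=-1.652066367+0.012125·-0.867906154=-1.662589729, ẋ'=-0.867906154+0.012125·4.092090518=-0.818289556
       θ'=-0.042165961+0.012125·-0.524012972=-0.048519618, θ̇'=-0.524012972+0.012125·-9.338086726=-0.637237274

(-1.662589729, -0.818289556, -0.048519618, -0.637237274)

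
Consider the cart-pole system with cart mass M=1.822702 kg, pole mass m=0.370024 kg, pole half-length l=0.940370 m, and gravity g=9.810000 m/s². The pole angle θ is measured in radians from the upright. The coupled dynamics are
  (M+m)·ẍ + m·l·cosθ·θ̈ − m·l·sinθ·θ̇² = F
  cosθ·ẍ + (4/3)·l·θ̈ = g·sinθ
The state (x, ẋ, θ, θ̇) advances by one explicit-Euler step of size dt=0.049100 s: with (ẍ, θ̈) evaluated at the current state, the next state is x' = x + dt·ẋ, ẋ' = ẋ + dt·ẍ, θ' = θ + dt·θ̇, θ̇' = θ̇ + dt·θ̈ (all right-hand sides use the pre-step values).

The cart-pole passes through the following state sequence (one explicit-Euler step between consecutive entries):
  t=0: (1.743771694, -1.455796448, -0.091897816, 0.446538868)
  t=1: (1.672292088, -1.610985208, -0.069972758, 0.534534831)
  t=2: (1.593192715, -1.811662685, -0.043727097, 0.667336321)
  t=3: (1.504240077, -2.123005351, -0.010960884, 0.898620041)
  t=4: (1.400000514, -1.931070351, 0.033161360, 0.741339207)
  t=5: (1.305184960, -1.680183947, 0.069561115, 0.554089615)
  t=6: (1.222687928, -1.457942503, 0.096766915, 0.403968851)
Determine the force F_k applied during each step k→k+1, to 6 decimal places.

step 0→1:
  ẍ = (ẋ'−ẋ)/dt = (-1.610985208−-1.455796448)/0.049100 = -3.160667
  θ̈ = (θ̇'−θ̇)/dt = (0.534534831−0.446538868)/0.049100 = 1.792178
  sinθ=-0.091769, cosθ=0.995780
  F = (M+m)·ẍ + m·l·cosθ·θ̈ − m·l·sinθ·θ̇² = -6.930477 + 0.620974 − -0.006367 = -6.303136
step 1→2:
  ẍ = (ẋ'−ẋ)/dt = (-1.811662685−-1.610985208)/0.049100 = -4.087118
  θ̈ = (θ̇'−θ̇)/dt = (0.667336321−0.534534831)/0.049100 = 2.704715
  sinθ=-0.069916, cosθ=0.997553
  F = (M+m)·ẍ + m·l·cosθ·θ̈ − m·l·sinθ·θ̇² = -8.961929 + 0.938828 − -0.006951 = -8.016150
step 2→3:
  ẍ = (ẋ'−ẋ)/dt = (-2.123005351−-1.811662685)/0.049100 = -6.340991
  θ̈ = (θ̇'−θ̇)/dt = (0.898620041−0.667336321)/0.049100 = 4.710463
  sinθ=-0.043713, cosθ=0.999044
  F = (M+m)·ẍ + m·l·cosθ·θ̈ − m·l·sinθ·θ̇² = -13.904056 + 1.637483 − -0.006774 = -12.259799
step 3→4:
  ẍ = (ẋ'−ẋ)/dt = (-1.931070351−-2.123005351)/0.049100 = 3.909063
  θ̈ = (θ̇'−θ̇)/dt = (0.741339207−0.898620041)/0.049100 = -3.203276
  sinθ=-0.010961, cosθ=0.999940
  F = (M+m)·ẍ + m·l·cosθ·θ̈ − m·l·sinθ·θ̇² = 8.571504 + -1.114543 − -0.003080 = 7.460041
step 4→5:
  ẍ = (ẋ'−ẋ)/dt = (-1.680183947−-1.931070351)/0.049100 = 5.109703
  θ̈ = (θ̇'−θ̇)/dt = (0.554089615−0.741339207)/0.049100 = -3.813637
  sinθ=0.033155, cosθ=0.999450
  F = (M+m)·ẍ + m·l·cosθ·θ̈ − m·l·sinθ·θ̇² = 11.204178 + -1.326262 − 0.006340 = 9.871576
step 5→6:
  ẍ = (ẋ'−ẋ)/dt = (-1.457942503−-1.680183947)/0.049100 = 4.526302
  θ̈ = (θ̇'−θ̇)/dt = (0.403968851−0.554089615)/0.049100 = -3.057449
  sinθ=0.069505, cosθ=0.997582
  F = (M+m)·ẍ + m·l·cosθ·θ̈ − m·l·sinθ·θ̇² = 9.924941 + -1.061296 − 0.007425 = 8.856220

F_0 = -6.303136 N
F_1 = -8.016150 N
F_2 = -12.259799 N
F_3 = 7.460041 N
F_4 = 9.871576 N
F_5 = 8.856220 N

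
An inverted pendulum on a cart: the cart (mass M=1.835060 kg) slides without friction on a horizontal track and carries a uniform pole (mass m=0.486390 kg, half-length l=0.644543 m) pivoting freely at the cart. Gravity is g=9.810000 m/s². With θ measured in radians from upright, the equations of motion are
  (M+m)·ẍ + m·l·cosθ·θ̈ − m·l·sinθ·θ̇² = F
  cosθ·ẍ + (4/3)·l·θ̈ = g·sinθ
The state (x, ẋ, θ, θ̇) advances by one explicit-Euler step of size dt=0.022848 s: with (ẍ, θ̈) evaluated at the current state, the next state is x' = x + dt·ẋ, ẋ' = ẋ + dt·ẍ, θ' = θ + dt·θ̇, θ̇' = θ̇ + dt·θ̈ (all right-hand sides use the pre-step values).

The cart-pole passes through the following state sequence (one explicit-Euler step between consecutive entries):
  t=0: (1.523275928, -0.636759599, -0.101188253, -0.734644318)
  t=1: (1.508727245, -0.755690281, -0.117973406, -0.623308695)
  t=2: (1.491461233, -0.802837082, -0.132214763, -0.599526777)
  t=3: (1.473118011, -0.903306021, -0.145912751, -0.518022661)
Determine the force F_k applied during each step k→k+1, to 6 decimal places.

F_0 = -10.546920 N
F_1 = -4.451926 N
F_2 = -9.084635 N

step 0→1:
  ẍ = (ẋ'−ẋ)/dt = (-0.755690281−-0.636759599)/0.022848 = -5.205299
  θ̈ = (θ̇'−θ̇)/dt = (-0.623308695−-0.734644318)/0.022848 = 4.872883
  sinθ=-0.101016, cosθ=0.994885
  F = (M+m)·ẍ + m·l·cosθ·θ̈ − m·l·sinθ·θ̇² = -12.083842 + 1.519831 − -0.017091 = -10.546920
step 1→2:
  ẍ = (ẋ'−ẋ)/dt = (-0.802837082−-0.755690281)/0.022848 = -2.063498
  θ̈ = (θ̇'−θ̇)/dt = (-0.599526777−-0.623308695)/0.022848 = 1.040875
  sinθ=-0.117700, cosθ=0.993049
  F = (M+m)·ẍ + m·l·cosθ·θ̈ − m·l·sinθ·θ̇² = -4.790307 + 0.324046 − -0.014336 = -4.451926
step 2→3:
  ẍ = (ẋ'−ẋ)/dt = (-0.903306021−-0.802837082)/0.022848 = -4.397275
  θ̈ = (θ̇'−θ̇)/dt = (-0.518022661−-0.599526777)/0.022848 = 3.567232
  sinθ=-0.131830, cosθ=0.991272
  F = (M+m)·ẍ + m·l·cosθ·θ̈ − m·l·sinθ·θ̇² = -10.208054 + 1.108564 − -0.014855 = -9.084635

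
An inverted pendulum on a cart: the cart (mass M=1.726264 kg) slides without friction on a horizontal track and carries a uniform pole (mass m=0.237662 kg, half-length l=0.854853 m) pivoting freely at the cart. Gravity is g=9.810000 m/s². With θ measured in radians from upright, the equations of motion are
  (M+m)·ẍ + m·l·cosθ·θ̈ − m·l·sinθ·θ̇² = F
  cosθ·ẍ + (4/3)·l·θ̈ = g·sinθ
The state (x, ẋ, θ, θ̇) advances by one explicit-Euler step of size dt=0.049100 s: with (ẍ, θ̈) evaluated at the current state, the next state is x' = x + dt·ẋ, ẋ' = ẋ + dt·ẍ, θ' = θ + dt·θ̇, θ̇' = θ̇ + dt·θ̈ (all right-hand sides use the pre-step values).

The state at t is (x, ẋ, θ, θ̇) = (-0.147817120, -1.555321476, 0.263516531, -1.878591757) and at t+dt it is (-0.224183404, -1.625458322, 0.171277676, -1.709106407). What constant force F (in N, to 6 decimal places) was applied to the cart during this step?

F = -2.315041 N

ẍ = (ẋ'−ẋ)/dt = (-1.625458322−-1.555321476)/0.049100 = -1.428449
θ̈ = (θ̇'−θ̇)/dt = (-1.709106407−-1.878591757)/0.049100 = 3.451840
sinθ=0.260477, cosθ=0.965480
F = (M+m)·ẍ + m·l·cosθ·θ̈ − m·l·sinθ·θ̇² = -2.805368 + 0.677088 − 0.186761 = -2.315041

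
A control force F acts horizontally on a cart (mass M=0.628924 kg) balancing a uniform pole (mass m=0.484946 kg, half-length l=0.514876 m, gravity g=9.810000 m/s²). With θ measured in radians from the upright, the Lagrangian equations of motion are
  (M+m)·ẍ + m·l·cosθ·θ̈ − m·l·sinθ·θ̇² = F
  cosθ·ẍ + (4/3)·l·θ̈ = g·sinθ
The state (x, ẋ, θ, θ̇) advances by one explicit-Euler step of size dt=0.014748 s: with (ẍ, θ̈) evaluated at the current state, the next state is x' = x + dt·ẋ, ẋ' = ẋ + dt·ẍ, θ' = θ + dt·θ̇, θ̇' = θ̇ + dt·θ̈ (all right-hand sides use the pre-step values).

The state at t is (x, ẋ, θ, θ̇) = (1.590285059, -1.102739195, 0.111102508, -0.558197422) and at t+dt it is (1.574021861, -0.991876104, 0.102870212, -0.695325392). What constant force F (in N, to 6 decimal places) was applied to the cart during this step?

F = 6.057220 N

ẍ = (ẋ'−ẋ)/dt = (-0.991876104−-1.102739195)/0.014748 = 7.517161
θ̈ = (θ̇'−θ̇)/dt = (-0.695325392−-0.558197422)/0.014748 = -9.298072
sinθ=0.110874, cosθ=0.993834
F = (M+m)·ẍ + m·l·cosθ·θ̈ − m·l·sinθ·θ̇² = 8.373140 + -2.307294 − 0.008626 = 6.057220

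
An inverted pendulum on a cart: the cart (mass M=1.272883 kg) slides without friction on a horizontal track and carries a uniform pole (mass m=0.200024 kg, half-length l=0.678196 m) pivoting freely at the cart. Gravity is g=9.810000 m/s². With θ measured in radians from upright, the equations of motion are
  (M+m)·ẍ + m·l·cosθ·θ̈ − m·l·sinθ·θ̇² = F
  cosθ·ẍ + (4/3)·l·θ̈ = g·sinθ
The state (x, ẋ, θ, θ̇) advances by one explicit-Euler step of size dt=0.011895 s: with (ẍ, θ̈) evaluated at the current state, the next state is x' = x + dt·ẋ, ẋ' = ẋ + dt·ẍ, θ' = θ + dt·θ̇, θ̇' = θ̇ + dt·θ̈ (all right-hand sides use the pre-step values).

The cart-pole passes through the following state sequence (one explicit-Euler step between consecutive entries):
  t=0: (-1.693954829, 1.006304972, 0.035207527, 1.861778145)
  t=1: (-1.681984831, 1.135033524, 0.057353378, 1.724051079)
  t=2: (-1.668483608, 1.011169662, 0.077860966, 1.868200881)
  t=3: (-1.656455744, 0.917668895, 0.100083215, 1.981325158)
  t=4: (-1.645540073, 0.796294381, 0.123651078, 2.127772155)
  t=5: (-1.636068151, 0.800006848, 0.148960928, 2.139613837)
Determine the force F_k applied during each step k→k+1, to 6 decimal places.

F_0 = 14.353632 N
F_1 = -13.719405 N
F_2 = -10.328420 N
F_3 = -13.420712 N
F_4 = 0.517966 N

step 0→1:
  ẍ = (ẋ'−ẋ)/dt = (1.135033524−1.006304972)/0.011895 = 10.822072
  θ̈ = (θ̇'−θ̇)/dt = (1.724051079−1.861778145)/0.011895 = -11.578568
  sinθ=0.035200, cosθ=0.999380
  F = (M+m)·ẍ + m·l·cosθ·θ̈ − m·l·sinθ·θ̇² = 15.939906 + -1.569723 − 0.016552 = 14.353632
step 1→2:
  ẍ = (ẋ'−ẋ)/dt = (1.011169662−1.135033524)/0.011895 = -10.413103
  θ̈ = (θ̇'−θ̇)/dt = (1.868200881−1.724051079)/0.011895 = 12.118521
  sinθ=0.057322, cosθ=0.998356
  F = (M+m)·ẍ + m·l·cosθ·θ̈ − m·l·sinθ·θ̇² = -15.337533 + 1.641241 − 0.023113 = -13.719405
step 2→3:
  ẍ = (ẋ'−ẋ)/dt = (0.917668895−1.011169662)/0.011895 = -7.860510
  θ̈ = (θ̇'−θ̇)/dt = (1.981325158−1.868200881)/0.011895 = 9.510238
  sinθ=0.077782, cosθ=0.996970
  F = (M+m)·ẍ + m·l·cosθ·θ̈ − m·l·sinθ·θ̇² = -11.577800 + 1.286207 − 0.036827 = -10.328420
step 3→4:
  ẍ = (ẋ'−ẋ)/dt = (0.796294381−0.917668895)/0.011895 = -10.203826
  θ̈ = (θ̇'−θ̇)/dt = (2.127772155−1.981325158)/0.011895 = 12.311643
  sinθ=0.099916, cosθ=0.994996
  F = (M+m)·ẍ + m·l·cosθ·θ̈ − m·l·sinθ·θ̇² = -15.029287 + 1.661784 − 0.053209 = -13.420712
step 4→5:
  ẍ = (ẋ'−ẋ)/dt = (0.800006848−0.796294381)/0.011895 = 0.312103
  θ̈ = (θ̇'−θ̇)/dt = (2.139613837−2.127772155)/0.011895 = 0.995518
  sinθ=0.123336, cosθ=0.992365
  F = (M+m)·ẍ + m·l·cosθ·θ̈ − m·l·sinθ·θ̇² = 0.459699 + 0.134016 − 0.075749 = 0.517966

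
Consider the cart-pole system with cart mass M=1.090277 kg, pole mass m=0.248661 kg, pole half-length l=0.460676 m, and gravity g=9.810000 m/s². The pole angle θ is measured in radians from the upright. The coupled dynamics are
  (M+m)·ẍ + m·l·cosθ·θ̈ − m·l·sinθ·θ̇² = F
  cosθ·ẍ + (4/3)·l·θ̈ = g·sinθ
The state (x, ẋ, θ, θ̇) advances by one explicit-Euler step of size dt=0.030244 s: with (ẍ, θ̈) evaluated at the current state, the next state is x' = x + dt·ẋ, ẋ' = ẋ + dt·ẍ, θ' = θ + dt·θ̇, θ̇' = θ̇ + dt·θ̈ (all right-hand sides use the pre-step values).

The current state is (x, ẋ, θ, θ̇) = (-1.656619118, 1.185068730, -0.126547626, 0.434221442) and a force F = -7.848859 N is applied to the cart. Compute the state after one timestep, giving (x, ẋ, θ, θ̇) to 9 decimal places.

sinθ=-0.126210134, cosθ=0.992003529
temp = (F + m·l·θ̇²·sinθ)/(M+m) = (-7.848859 + -0.002725963)/1.338938 = -5.864039234
θ̈ = (g·sinθ − cosθ·temp)/(l·(4/3 − m·cos²θ/(M+m))) = 8.638971562
ẍ = temp − m·l·θ̈·cosθ/(M+m) = -6.597231807
Euler: x'=-1.656619118+0.030244·1.185068730=-1.620777899, ẋ'=1.185068730+0.030244·-6.597231807=0.985542051
       θ'=-0.126547626+0.030244·0.434221442=-0.113415033, θ̇'=0.434221442+0.030244·8.638971562=0.695498498

(-1.620777899, 0.985542051, -0.113415033, 0.695498498)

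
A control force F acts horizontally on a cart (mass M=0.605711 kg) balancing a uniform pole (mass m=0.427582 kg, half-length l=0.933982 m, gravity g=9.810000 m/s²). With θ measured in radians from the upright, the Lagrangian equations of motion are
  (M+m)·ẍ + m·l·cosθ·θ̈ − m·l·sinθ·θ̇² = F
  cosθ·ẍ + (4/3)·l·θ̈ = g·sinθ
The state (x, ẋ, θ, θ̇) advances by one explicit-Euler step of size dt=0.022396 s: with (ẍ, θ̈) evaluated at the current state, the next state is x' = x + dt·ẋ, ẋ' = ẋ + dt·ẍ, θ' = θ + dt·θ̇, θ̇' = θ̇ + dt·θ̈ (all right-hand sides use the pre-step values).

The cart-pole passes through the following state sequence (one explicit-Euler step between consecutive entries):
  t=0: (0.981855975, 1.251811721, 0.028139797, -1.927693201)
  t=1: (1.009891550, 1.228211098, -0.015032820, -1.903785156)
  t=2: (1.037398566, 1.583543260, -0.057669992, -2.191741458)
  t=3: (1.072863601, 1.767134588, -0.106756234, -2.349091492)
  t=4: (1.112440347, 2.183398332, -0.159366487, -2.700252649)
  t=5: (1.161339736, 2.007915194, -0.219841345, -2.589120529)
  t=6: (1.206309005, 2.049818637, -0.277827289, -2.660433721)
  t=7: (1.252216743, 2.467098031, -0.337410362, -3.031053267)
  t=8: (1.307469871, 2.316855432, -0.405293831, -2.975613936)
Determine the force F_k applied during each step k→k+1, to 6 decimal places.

step 0→1:
  ẍ = (ẋ'−ẋ)/dt = (1.228211098−1.251811721)/0.022396 = -1.053787
  θ̈ = (θ̇'−θ̇)/dt = (-1.903785156−-1.927693201)/0.022396 = 1.067514
  sinθ=0.028136, cosθ=0.999604
  F = (M+m)·ẍ + m·l·cosθ·θ̈ − m·l·sinθ·θ̇² = -1.088871 + 0.426147 − 0.041754 = -0.704478
step 1→2:
  ẍ = (ẋ'−ẋ)/dt = (1.583543260−1.228211098)/0.022396 = 15.865876
  θ̈ = (θ̇'−θ̇)/dt = (-2.191741458−-1.903785156)/0.022396 = -12.857488
  sinθ=-0.015032, cosθ=0.999887
  F = (M+m)·ẍ + m·l·cosθ·θ̈ − m·l·sinθ·θ̇² = 16.394099 + -5.134108 − -0.021758 = 11.281749
step 2→3:
  ẍ = (ẋ'−ẋ)/dt = (1.767134588−1.583543260)/0.022396 = 8.197505
  θ̈ = (θ̇'−θ̇)/dt = (-2.349091492−-2.191741458)/0.022396 = -7.025810
  sinθ=-0.057638, cosθ=0.998338
  F = (M+m)·ẍ + m·l·cosθ·θ̈ − m·l·sinθ·θ̇² = 8.470425 + -2.801120 − -0.110572 = 5.779877
step 3→4:
  ẍ = (ẋ'−ẋ)/dt = (2.183398332−1.767134588)/0.022396 = 18.586522
  θ̈ = (θ̇'−θ̇)/dt = (-2.700252649−-2.349091492)/0.022396 = -15.679637
  sinθ=-0.106554, cosθ=0.994307
  F = (M+m)·ẍ + m·l·cosθ·θ̈ − m·l·sinθ·θ̇² = 19.205323 + -6.226076 − -0.234815 = 13.214062
step 4→5:
  ẍ = (ẋ'−ẋ)/dt = (2.007915194−2.183398332)/0.022396 = -7.835468
  θ̈ = (θ̇'−θ̇)/dt = (-2.589120529−-2.700252649)/0.022396 = 4.962141
  sinθ=-0.158693, cosθ=0.987328
  F = (M+m)·ẍ + m·l·cosθ·θ̈ − m·l·sinθ·θ̇² = -8.096334 + 1.956539 − -0.462087 = -5.677708
step 5→6:
  ẍ = (ẋ'−ẋ)/dt = (2.049818637−2.007915194)/0.022396 = 1.871024
  θ̈ = (θ̇'−θ̇)/dt = (-2.660433721−-2.589120529)/0.022396 = -3.184193
  sinθ=-0.218075, cosθ=0.975932
  F = (M+m)·ẍ + m·l·cosθ·θ̈ − m·l·sinθ·θ̇² = 1.933316 + -1.241015 − -0.583805 = 1.276106
step 6→7:
  ẍ = (ẋ'−ẋ)/dt = (2.467098031−2.049818637)/0.022396 = 18.631872
  θ̈ = (θ̇'−θ̇)/dt = (-3.031053267−-2.660433721)/0.022396 = -16.548471
  sinθ=-0.274267, cosθ=0.961654
  F = (M+m)·ẍ + m·l·cosθ·θ̈ − m·l·sinθ·θ̇² = 19.252182 + -6.355276 − -0.775240 = 13.672146
step 7→8:
  ẍ = (ẋ'−ẋ)/dt = (2.316855432−2.467098031)/0.022396 = -6.708457
  θ̈ = (θ̇'−θ̇)/dt = (-2.975613936−-3.031053267)/0.022396 = 2.475412
  sinθ=-0.331045, cosθ=0.943615
  F = (M+m)·ẍ + m·l·cosθ·θ̈ − m·l·sinθ·θ̇² = -6.931801 + 0.932825 − -1.214595 = -4.784381

F_0 = -0.704478 N
F_1 = 11.281749 N
F_2 = 5.779877 N
F_3 = 13.214062 N
F_4 = -5.677708 N
F_5 = 1.276106 N
F_6 = 13.672146 N
F_7 = -4.784381 N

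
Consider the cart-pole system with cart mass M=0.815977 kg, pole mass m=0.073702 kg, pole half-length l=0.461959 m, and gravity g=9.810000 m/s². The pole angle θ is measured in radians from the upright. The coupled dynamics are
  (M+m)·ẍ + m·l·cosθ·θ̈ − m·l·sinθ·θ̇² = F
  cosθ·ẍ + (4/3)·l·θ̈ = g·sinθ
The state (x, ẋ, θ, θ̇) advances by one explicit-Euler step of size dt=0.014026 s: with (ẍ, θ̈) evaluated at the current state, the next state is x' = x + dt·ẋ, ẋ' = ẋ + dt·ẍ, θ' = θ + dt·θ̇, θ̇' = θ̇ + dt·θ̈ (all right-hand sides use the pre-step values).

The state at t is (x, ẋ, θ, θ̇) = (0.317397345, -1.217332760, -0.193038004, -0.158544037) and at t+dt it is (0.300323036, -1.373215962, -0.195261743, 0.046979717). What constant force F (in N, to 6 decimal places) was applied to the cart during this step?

F = -9.397986 N

ẍ = (ẋ'−ẋ)/dt = (-1.373215962−-1.217332760)/0.014026 = -11.113874
θ̈ = (θ̇'−θ̇)/dt = (0.046979717−-0.158544037)/0.014026 = 14.653055
sinθ=-0.191841, cosθ=0.981426
F = (M+m)·ẍ + m·l·cosθ·θ̈ − m·l·sinθ·θ̇² = -9.887781 + 0.489630 − -0.000164 = -9.397986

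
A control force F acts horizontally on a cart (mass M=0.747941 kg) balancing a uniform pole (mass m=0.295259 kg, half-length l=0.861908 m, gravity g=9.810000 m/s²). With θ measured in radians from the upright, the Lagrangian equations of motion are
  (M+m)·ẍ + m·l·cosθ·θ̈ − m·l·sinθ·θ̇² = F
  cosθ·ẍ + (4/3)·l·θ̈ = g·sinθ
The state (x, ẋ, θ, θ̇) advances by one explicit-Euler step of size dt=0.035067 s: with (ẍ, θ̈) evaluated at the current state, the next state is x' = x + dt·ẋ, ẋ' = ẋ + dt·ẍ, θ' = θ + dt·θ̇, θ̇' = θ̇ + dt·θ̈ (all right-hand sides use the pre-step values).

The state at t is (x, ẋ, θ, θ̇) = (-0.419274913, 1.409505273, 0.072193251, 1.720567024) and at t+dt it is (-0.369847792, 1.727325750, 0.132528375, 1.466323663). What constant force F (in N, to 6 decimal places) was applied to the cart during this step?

F = 7.560153 N

ẍ = (ẋ'−ẋ)/dt = (1.727325750−1.409505273)/0.035067 = 9.063235
θ̈ = (θ̇'−θ̇)/dt = (1.466323663−1.720567024)/0.035067 = -7.250217
sinθ=0.072131, cosθ=0.997395
F = (M+m)·ẍ + m·l·cosθ·θ̈ − m·l·sinθ·θ̇² = 9.454767 + -1.840273 − 0.054341 = 7.560153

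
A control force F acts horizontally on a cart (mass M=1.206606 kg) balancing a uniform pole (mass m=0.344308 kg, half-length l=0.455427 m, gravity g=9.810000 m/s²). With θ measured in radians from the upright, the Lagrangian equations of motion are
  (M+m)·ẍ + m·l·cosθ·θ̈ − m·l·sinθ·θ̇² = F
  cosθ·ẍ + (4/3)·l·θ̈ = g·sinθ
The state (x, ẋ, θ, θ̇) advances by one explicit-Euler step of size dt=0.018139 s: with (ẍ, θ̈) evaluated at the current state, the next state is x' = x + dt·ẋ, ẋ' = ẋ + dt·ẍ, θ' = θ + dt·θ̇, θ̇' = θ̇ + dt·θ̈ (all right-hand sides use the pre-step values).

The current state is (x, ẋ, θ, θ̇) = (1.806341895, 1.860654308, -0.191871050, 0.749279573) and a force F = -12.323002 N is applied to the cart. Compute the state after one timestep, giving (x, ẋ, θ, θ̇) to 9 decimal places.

(1.840092303, 1.695356684, -0.178279868, 0.960616108)

sinθ=-0.190695942, cosθ=0.981649152
temp = (F + m·l·θ̇²·sinθ)/(M+m) = (-12.323002 + -0.016787852)/1.550914 = -7.956462997
θ̈ = (g·sinθ − cosθ·temp)/(l·(4/3 − m·cos²θ/(M+m))) = 11.650947398
ẍ = temp − m·l·θ̈·cosθ/(M+m) = -9.112830048
Euler: x'=1.806341895+0.018139·1.860654308=1.840092303, ẋ'=1.860654308+0.018139·-9.112830048=1.695356684
       θ'=-0.191871050+0.018139·0.749279573=-0.178279868, θ̇'=0.749279573+0.018139·11.650947398=0.960616108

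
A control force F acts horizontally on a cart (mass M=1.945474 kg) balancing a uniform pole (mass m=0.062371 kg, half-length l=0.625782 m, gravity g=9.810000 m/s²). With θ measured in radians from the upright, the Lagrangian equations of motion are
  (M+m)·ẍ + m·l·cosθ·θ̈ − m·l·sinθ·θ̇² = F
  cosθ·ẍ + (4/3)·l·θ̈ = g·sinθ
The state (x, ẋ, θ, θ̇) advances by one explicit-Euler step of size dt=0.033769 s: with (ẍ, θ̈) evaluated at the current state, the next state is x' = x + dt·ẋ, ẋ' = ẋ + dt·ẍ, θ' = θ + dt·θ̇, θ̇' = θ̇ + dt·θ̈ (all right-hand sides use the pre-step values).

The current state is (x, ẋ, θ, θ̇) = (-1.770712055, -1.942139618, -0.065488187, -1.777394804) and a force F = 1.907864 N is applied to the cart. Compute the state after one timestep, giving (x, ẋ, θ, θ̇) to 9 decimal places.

(-1.836296168, -1.908913085, -0.125509032, -1.843113775)

sinθ=-0.065441387, cosθ=0.997856415
temp = (F + m·l·θ̇²·sinθ)/(M+m) = (1.907864 + -0.008069118)/2.007845 = 0.946186026
θ̈ = (g·sinθ − cosθ·temp)/(l·(4/3 − m·cos²θ/(M+m))) = -1.946133180
ẍ = temp − m·l·θ̈·cosθ/(M+m) = 0.983935961
Euler: x'=-1.770712055+0.033769·-1.942139618=-1.836296168, ẋ'=-1.942139618+0.033769·0.983935961=-1.908913085
       θ'=-0.065488187+0.033769·-1.777394804=-0.125509032, θ̇'=-1.777394804+0.033769·-1.946133180=-1.843113775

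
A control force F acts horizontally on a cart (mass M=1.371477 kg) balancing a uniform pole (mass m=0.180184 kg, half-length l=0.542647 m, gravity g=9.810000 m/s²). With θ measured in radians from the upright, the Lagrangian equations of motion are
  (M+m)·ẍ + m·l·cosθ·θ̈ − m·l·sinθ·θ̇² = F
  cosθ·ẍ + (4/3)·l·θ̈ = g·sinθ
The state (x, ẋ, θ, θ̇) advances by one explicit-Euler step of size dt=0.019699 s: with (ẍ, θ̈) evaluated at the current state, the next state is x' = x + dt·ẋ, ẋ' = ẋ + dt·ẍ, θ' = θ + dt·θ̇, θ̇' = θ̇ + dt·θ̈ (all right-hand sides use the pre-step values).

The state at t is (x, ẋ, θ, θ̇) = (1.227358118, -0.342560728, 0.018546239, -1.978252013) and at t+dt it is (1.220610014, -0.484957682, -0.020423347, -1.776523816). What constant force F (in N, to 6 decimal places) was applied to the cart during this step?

ẍ = (ẋ'−ẋ)/dt = (-0.484957682−-0.342560728)/0.019699 = -7.228639
θ̈ = (θ̇'−θ̇)/dt = (-1.776523816−-1.978252013)/0.019699 = 10.240530
sinθ=0.018545, cosθ=0.999828
F = (M+m)·ẍ + m·l·cosθ·θ̈ − m·l·sinθ·θ̇² = -11.216397 + 1.001109 − 0.007096 = -10.222384

F = -10.222384 N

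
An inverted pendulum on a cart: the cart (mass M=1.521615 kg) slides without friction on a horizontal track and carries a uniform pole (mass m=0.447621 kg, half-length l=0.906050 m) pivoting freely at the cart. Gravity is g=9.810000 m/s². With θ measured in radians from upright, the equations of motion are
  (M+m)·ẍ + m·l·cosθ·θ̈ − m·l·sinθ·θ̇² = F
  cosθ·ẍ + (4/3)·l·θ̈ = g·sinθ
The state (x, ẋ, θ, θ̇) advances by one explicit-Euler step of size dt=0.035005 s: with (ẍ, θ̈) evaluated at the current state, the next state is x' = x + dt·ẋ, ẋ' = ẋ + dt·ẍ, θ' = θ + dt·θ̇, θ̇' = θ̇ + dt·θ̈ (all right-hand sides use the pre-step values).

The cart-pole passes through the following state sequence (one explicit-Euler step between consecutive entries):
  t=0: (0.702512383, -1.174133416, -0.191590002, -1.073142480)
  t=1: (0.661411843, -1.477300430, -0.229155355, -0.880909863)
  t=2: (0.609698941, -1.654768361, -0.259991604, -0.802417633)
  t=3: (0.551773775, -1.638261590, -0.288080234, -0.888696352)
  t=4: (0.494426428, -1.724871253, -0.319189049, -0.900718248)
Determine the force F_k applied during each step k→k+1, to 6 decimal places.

F_0 = -14.779529 N
F_1 = -9.026483 N
F_2 = 0.029705 N
F_3 = -4.914842 N

step 0→1:
  ẍ = (ẋ'−ẋ)/dt = (-1.477300430−-1.174133416)/0.035005 = -8.660677
  θ̈ = (θ̇'−θ̇)/dt = (-0.880909863−-1.073142480)/0.035005 = 5.491576
  sinθ=-0.190420, cosθ=0.981703
  F = (M+m)·ẍ + m·l·cosθ·θ̈ − m·l·sinθ·θ̇² = -17.054918 + 2.186450 − -0.088939 = -14.779529
step 1→2:
  ẍ = (ẋ'−ẋ)/dt = (-1.654768361−-1.477300430)/0.035005 = -5.069788
  θ̈ = (θ̇'−θ̇)/dt = (-0.802417633−-0.880909863)/0.035005 = 2.242315
  sinθ=-0.227155, cosθ=0.973859
  F = (M+m)·ẍ + m·l·cosθ·θ̈ − m·l·sinθ·θ̇² = -9.983609 + 0.885636 − -0.071490 = -9.026483
step 2→3:
  ẍ = (ẋ'−ẋ)/dt = (-1.638261590−-1.654768361)/0.035005 = 0.471555
  θ̈ = (θ̇'−θ̇)/dt = (-0.888696352−-0.802417633)/0.035005 = -2.464754
  sinθ=-0.257072, cosθ=0.966392
  F = (M+m)·ẍ + m·l·cosθ·θ̈ − m·l·sinθ·θ̇² = 0.928602 + -0.966028 − -0.067130 = 0.029705
step 3→4:
  ẍ = (ẋ'−ẋ)/dt = (-1.724871253−-1.638261590)/0.035005 = -2.474208
  θ̈ = (θ̇'−θ̇)/dt = (-0.900718248−-0.888696352)/0.035005 = -0.343434
  sinθ=-0.284112, cosθ=0.958791
  F = (M+m)·ẍ + m·l·cosθ·θ̈ − m·l·sinθ·θ̇² = -4.872300 + -0.133546 − -0.091004 = -4.914842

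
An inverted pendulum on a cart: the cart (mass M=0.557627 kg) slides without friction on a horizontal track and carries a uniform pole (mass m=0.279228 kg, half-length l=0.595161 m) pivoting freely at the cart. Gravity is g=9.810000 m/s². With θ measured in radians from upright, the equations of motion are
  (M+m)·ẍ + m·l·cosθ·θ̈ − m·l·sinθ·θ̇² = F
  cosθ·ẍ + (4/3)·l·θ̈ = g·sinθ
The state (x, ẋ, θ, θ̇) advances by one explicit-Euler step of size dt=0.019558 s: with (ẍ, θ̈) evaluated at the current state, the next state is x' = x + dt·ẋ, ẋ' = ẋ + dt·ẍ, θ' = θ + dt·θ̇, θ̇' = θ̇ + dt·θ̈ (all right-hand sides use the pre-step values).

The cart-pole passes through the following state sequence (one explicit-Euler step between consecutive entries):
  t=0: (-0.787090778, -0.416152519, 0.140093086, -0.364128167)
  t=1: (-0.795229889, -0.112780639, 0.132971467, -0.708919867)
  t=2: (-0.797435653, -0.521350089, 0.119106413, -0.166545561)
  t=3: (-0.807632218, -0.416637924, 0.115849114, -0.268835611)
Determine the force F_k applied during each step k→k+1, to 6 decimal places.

step 0→1:
  ẍ = (ẋ'−ẋ)/dt = (-0.112780639−-0.416152519)/0.019558 = 15.511396
  θ̈ = (θ̇'−θ̇)/dt = (-0.708919867−-0.364128167)/0.019558 = -17.629190
  sinθ=0.139635, cosθ=0.990203
  F = (M+m)·ẍ + m·l·cosθ·θ̈ − m·l·sinθ·θ̇² = 12.980789 + -2.901015 − 0.003077 = 10.076697
step 1→2:
  ẍ = (ẋ'−ẋ)/dt = (-0.521350089−-0.112780639)/0.019558 = -20.890145
  θ̈ = (θ̇'−θ̇)/dt = (-0.166545561−-0.708919867)/0.019558 = 27.731583
  sinθ=0.132580, cosθ=0.991172
  F = (M+m)·ẍ + m·l·cosθ·θ̈ − m·l·sinθ·θ̇² = -17.482022 + 4.567907 − 0.011073 = -12.925188
step 2→3:
  ẍ = (ẋ'−ẋ)/dt = (-0.416637924−-0.521350089)/0.019558 = 5.353930
  θ̈ = (θ̇'−θ̇)/dt = (-0.268835611−-0.166545561)/0.019558 = -5.230087
  sinθ=0.118825, cosθ=0.992915
  F = (M+m)·ẍ + m·l·cosθ·θ̈ − m·l·sinθ·θ̇² = 4.480463 + -0.863007 − 0.000548 = 3.616908

F_0 = 10.076697 N
F_1 = -12.925188 N
F_2 = 3.616908 N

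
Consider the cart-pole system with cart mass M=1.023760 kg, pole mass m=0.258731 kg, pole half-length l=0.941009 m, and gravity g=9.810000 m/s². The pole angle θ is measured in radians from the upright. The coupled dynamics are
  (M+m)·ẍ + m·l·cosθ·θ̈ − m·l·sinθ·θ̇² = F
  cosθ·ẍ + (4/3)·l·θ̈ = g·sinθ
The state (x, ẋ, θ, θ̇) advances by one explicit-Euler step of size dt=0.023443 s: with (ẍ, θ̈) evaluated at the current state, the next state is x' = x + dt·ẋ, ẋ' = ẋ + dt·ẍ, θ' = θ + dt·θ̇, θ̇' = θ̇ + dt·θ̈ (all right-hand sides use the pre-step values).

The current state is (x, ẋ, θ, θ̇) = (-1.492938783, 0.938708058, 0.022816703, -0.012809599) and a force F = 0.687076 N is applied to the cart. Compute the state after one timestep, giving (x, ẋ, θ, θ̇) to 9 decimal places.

(-1.470932650, 0.952569944, 0.022516408, -0.019673064)

sinθ=0.022814723, cosθ=0.999739710
temp = (F + m·l·θ̇²·sinθ)/(M+m) = (0.687076 + 0.000000911)/1.282491 = 0.535736244
θ̈ = (g·sinθ − cosθ·temp)/(l·(4/3 − m·cos²θ/(M+m))) = -0.292772479
ẍ = temp − m·l·θ̈·cosθ/(M+m) = 0.591301729
Euler: x'=-1.492938783+0.023443·0.938708058=-1.470932650, ẋ'=0.938708058+0.023443·0.591301729=0.952569944
       θ'=0.022816703+0.023443·-0.012809599=0.022516408, θ̇'=-0.012809599+0.023443·-0.292772479=-0.019673064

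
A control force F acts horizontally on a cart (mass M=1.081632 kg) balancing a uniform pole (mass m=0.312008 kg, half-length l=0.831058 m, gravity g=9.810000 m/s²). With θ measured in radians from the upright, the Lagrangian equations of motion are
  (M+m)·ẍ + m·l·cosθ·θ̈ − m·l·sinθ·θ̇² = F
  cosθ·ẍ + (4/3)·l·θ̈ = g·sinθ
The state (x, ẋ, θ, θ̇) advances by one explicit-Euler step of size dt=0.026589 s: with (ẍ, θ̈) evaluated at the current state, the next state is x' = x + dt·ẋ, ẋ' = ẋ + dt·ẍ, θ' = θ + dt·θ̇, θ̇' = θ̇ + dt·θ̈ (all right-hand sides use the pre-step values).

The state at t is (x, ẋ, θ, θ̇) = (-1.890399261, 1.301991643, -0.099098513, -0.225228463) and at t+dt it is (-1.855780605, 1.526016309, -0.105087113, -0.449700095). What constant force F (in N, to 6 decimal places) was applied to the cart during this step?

ẍ = (ẋ'−ẋ)/dt = (1.526016309−1.301991643)/0.026589 = 8.425464
θ̈ = (θ̇'−θ̇)/dt = (-0.449700095−-0.225228463)/0.026589 = -8.442274
sinθ=-0.098936, cosθ=0.995094
F = (M+m)·ẍ + m·l·cosθ·θ̈ − m·l·sinθ·θ̇² = 11.742064 + -2.178314 − -0.001301 = 9.565051

F = 9.565051 N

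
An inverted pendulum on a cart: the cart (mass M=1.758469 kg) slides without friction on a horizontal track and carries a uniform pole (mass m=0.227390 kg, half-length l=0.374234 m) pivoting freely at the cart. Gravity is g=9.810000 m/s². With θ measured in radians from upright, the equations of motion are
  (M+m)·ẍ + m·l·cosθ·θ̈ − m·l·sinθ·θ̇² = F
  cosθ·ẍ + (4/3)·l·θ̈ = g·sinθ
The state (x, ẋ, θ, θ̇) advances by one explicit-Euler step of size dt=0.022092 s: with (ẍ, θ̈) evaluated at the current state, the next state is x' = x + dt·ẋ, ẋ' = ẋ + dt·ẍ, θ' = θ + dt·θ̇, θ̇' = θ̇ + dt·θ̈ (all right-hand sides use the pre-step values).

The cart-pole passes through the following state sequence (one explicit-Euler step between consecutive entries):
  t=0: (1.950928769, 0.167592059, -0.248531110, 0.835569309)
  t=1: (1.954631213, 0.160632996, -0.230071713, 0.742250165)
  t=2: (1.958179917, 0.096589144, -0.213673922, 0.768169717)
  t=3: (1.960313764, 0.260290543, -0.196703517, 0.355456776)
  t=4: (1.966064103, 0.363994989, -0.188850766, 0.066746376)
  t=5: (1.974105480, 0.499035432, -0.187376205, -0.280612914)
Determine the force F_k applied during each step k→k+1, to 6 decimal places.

F_0 = -0.959354 N
F_1 = -5.649027 N
F_2 = 13.172242 N
F_3 = 8.233487 N
F_4 = 10.824694 N

step 0→1:
  ẍ = (ẋ'−ẋ)/dt = (0.160632996−0.167592059)/0.022092 = -0.315004
  θ̈ = (θ̇'−θ̇)/dt = (0.742250165−0.835569309)/0.022092 = -4.224115
  sinθ=-0.245980, cosθ=0.969275
  F = (M+m)·ẍ + m·l·cosθ·θ̈ − m·l·sinθ·θ̇² = -0.625553 + -0.348415 − -0.014614 = -0.959354
step 1→2:
  ẍ = (ẋ'−ẋ)/dt = (0.096589144−0.160632996)/0.022092 = -2.898961
  θ̈ = (θ̇'−θ̇)/dt = (0.768169717−0.742250165)/0.022092 = 1.173255
  sinθ=-0.228047, cosθ=0.973650
  F = (M+m)·ẍ + m·l·cosθ·θ̈ − m·l·sinθ·θ̇² = -5.756928 + 0.097210 − -0.010692 = -5.649027
step 2→3:
  ẍ = (ẋ'−ẋ)/dt = (0.260290543−0.096589144)/0.022092 = 7.409985
  θ̈ = (θ̇'−θ̇)/dt = (0.355456776−0.768169717)/0.022092 = -18.681556
  sinθ=-0.212052, cosθ=0.977258
  F = (M+m)·ẍ + m·l·cosθ·θ̈ − m·l·sinθ·θ̇² = 14.715186 + -1.553592 − -0.010648 = 13.172242
step 3→4:
  ẍ = (ẋ'−ẋ)/dt = (0.363994989−0.260290543)/0.022092 = 4.694208
  θ̈ = (θ̇'−θ̇)/dt = (0.066746376−0.355456776)/0.022092 = -13.068550
  sinθ=-0.195437, cosθ=0.980716
  F = (M+m)·ẍ + m·l·cosθ·θ̈ − m·l·sinθ·θ̇² = 9.322035 + -1.090650 − -0.002101 = 8.233487
step 4→5:
  ẍ = (ẋ'−ẋ)/dt = (0.499035432−0.363994989)/0.022092 = 6.112640
  θ̈ = (θ̇'−θ̇)/dt = (-0.280612914−0.066746376)/0.022092 = -15.723307
  sinθ=-0.187730, cosθ=0.982221
  F = (M+m)·ẍ + m·l·cosθ·θ̈ − m·l·sinθ·θ̇² = 12.138841 + -1.314218 − -0.000071 = 10.824694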